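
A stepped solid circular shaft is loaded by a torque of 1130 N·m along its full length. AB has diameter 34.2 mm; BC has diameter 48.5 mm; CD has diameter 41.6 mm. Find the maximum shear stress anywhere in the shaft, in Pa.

Under the same torque, τ_max = 16T/(πd³) is largest where d is smallest — segment AB (d = 34.2 mm).
τ_max = 16·1130/(π·(0.0342)³) = 1.439×10^8 Pa.

1.44e8 Pa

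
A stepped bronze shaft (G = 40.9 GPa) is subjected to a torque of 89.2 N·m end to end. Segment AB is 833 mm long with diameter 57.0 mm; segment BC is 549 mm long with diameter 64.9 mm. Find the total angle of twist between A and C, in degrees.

J_AB = π(0.0570)⁴/32 = 1.04×10^-6 m⁴; J_BC = π(0.0649)⁴/32 = 1.74×10^-6 m⁴.
θ = (T/G)·Σ L_i/J_i = (89.20/40.9×10⁹)·(0.833/1.04×10^-6 + 0.549/1.74×10^-6) = 2.440×10^-3 rad.

0.140°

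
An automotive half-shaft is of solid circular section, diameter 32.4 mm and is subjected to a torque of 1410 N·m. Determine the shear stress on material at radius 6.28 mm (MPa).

J = πd⁴/32 = π(0.0324)⁴/32 = 1.082×10^-7 m⁴.
Shear stress varies linearly with radius: τ = T·r/J = 1410 × 0.00628 / 1.082×10^-7 = 8.185×10^7 Pa.

81.8 MPa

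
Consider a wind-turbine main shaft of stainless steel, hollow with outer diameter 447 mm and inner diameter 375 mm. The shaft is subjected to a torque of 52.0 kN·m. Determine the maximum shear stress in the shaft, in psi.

852 psi

J = π(d_o⁴ − d_i⁴)/32 = π(0.447⁴ − 0.375⁴)/32 = 1.978×10^-3 m⁴.
τ_max = T·r/J = 52000 × 0.224 / 1.978×10^-3 = 5.875×10^6 Pa.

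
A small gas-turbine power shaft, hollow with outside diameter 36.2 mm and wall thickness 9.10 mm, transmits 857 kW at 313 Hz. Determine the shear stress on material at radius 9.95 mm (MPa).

27.4 MPa

ω = 2π·313 = 1967 rad/s, so T = P/ω = 857×10³ / 1967 = 435.8 N·m.
J = π(d_o⁴ − d_i⁴)/32 = π(0.0362⁴ − 0.0180⁴)/32 = 1.583×10^-7 m⁴.
Shear stress varies linearly with radius: τ = T·r/J = 435.8 × 0.00995 / 1.583×10^-7 = 2.739×10^7 Pa.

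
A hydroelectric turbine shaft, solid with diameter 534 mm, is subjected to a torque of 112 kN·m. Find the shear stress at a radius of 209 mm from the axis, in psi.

J = πd⁴/32 = π(0.534)⁴/32 = 7.983×10^-3 m⁴.
Shear stress varies linearly with radius: τ = T·r/J = 112000 × 0.209 / 7.983×10^-3 = 2.932×10^6 Pa.

425 psi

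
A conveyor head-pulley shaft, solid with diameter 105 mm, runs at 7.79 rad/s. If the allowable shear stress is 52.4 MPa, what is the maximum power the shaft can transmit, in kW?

J = πd⁴/32 = π(0.105)⁴/32 = 1.193×10^-5 m⁴.
T_max = τ_allow·J/r = 5.24×10^7 × 1.193×10^-5 / 0.0525 = 11910 N·m.
ω = 7.79 rad/s, so P_max = T_max·ω = 9.278×10^4 W.

92.8 kW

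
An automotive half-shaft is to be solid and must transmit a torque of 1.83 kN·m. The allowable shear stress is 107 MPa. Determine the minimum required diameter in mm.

44.3 mm

For a solid shaft τ_max = 16T/(πd³), so d = (16T/(π τ_allow))^(1/3) = (16·1830/(π·1.07×10^8))^(1/3) = 0.04433 m.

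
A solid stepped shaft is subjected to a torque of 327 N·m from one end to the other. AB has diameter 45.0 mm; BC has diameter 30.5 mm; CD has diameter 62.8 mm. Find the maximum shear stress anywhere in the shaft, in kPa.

Under the same torque, τ_max = 16T/(πd³) is largest where d is smallest — segment BC (d = 30.5 mm).
τ_max = 16·327.0/(π·(0.0305)³) = 5.870×10^7 Pa.

58700 kPa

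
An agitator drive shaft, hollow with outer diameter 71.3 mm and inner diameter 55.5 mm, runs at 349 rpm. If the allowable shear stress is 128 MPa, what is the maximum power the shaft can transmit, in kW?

211 kW

J = π(d_o⁴ − d_i⁴)/32 = π(0.0713⁴ − 0.0555⁴)/32 = 1.606×10^-6 m⁴.
T_max = τ_allow·J/r = 1.28×10^8 × 1.606×10^-6 / 0.0357 = 5765 N·m.
ω = 2π·349/60 = 36.55 rad/s, so P_max = T_max·ω = 2.107×10^5 W.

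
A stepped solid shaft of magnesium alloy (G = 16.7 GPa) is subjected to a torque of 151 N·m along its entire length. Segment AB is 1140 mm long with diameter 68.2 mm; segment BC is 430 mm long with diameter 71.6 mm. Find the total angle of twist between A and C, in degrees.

0.364°

J_AB = π(0.0682)⁴/32 = 2.12×10^-6 m⁴; J_BC = π(0.0716)⁴/32 = 2.58×10^-6 m⁴.
θ = (T/G)·Σ L_i/J_i = (151.0/16.7×10⁹)·(1.14/2.12×10^-6 + 0.430/2.58×10^-6) = 6.360×10^-3 rad.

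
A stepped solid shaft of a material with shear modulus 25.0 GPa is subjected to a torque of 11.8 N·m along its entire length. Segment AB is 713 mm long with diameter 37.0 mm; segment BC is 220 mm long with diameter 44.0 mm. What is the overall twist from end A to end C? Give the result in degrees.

0.121°

J_AB = π(0.0370)⁴/32 = 1.84×10^-7 m⁴; J_BC = π(0.0440)⁴/32 = 3.68×10^-7 m⁴.
θ = (T/G)·Σ L_i/J_i = (11.80/25.0×10⁹)·(0.713/1.84×10^-7 + 0.220/3.68×10^-7) = 2.111×10^-3 rad.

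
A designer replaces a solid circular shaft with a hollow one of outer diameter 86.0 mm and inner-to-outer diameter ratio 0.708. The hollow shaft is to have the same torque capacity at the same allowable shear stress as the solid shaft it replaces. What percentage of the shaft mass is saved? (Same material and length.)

39.5 %

Equal τ_max and T ⇒ the solid shaft needs d_s³ = d_o³(1−k⁴), so d_s = 86.0·(1−0.708⁴)^(1/3) = 78.09 mm.
Area ratio A_h/A_s = d_o²(1−k²)/d_s² = (1−k²)/(1−k⁴)^(2/3) = 0.6049.
Mass saving = 1 − 0.6049 = 39.5 %.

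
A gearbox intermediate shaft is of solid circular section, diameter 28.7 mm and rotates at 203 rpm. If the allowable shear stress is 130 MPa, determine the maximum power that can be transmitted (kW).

J = πd⁴/32 = π(0.0287)⁴/32 = 6.661×10^-8 m⁴.
T_max = τ_allow·J/r = 1.30×10^8 × 6.661×10^-8 / 0.0143 = 603.4 N·m.
ω = 2π·203/60 = 21.26 rad/s, so P_max = T_max·ω = 1.283×10^4 W.

12.8 kW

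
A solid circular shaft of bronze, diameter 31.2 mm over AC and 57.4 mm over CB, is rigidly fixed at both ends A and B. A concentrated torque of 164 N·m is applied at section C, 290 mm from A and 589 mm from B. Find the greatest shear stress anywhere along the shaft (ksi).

Compatibility: T_A·a/J_AC = T_B·b/J_CB with T_A + T_B = T₀.
J_AC = 9.30×10^-8 m⁴, J_CB = 1.07×10^-6 m⁴, so T_A = T₀·(J_AC/a)/((J_AC/a)+(J_CB/b)) = 24.70 N·m, T_B = 139.3 N·m.
τ in each portion: τ_AC = 4.14×10^6 Pa, τ_CB = 3.75×10^6 Pa; maximum is in AC.
τ_max = T_AC·r/J = 24.70·0.0156/9.30×10^-8 = 4.141×10^6 Pa.

0.601 ksi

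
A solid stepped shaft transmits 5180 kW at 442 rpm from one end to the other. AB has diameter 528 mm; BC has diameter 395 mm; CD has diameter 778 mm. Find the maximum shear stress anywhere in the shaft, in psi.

ω = 2π·442/60 = 46.29 rad/s, so T = P/ω = 5180×10³ / 46.29 = 111900 N·m.
Under the same torque, τ_max = 16T/(πd³) is largest where d is smallest — segment BC (d = 395 mm).
τ_max = 16·111900/(π·(0.395)³) = 9.248×10^6 Pa.

1340 psi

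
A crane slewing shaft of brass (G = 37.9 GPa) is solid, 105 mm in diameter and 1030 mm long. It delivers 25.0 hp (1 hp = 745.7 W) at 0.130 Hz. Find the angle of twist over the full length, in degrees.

ω = 2π·0.130 = 0.8168 rad/s, so T = P/ω = 25.0×745.7 / 0.8168 = 22820 N·m.
J = πd⁴/32 = π(0.105)⁴/32 = 1.193×10^-5 m⁴.
θ = T·L/(G·J) = 22820 × 1.03 / (37.9×10⁹ × 1.193×10^-5) = 0.05198 rad.

2.98°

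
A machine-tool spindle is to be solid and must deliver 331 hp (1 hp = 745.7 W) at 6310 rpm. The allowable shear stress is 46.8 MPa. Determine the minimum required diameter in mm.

ω = 2π·6310/60 = 660.8 rad/s, so T = P/ω = 331×745.7 / 660.8 = 373.5 N·m.
For a solid shaft τ_max = 16T/(πd³), so d = (16T/(π τ_allow))^(1/3) = (16·373.5/(π·4.68×10^7))^(1/3) = 0.03438 m.

34.4 mm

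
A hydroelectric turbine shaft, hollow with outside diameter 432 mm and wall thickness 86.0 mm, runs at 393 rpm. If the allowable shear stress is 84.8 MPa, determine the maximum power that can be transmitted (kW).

J = π(d_o⁴ − d_i⁴)/32 = π(0.432⁴ − 0.260⁴)/32 = 2.971×10^-3 m⁴.
T_max = τ_allow·J/r = 8.48×10^7 × 2.971×10^-3 / 0.216 = 1.166e6 N·m.
ω = 2π·393/60 = 41.15 rad/s, so P_max = T_max·ω = 4.800×10^7 W.

48000 kW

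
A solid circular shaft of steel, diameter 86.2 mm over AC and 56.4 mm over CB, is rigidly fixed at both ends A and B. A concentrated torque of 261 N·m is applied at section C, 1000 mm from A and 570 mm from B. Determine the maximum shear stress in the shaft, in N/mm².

1.80 N/mm²

Compatibility: T_A·a/J_AC = T_B·b/J_CB with T_A + T_B = T₀.
J_AC = 5.42×10^-6 m⁴, J_CB = 9.93×10^-7 m⁴, so T_A = T₀·(J_AC/a)/((J_AC/a)+(J_CB/b)) = 197.5 N·m, T_B = 63.50 N·m.
τ in each portion: τ_AC = 1.57×10^6 Pa, τ_CB = 1.80×10^6 Pa; maximum is in CB.
τ_max = T_CB·r/J = 63.50·0.0282/9.93×10^-7 = 1.803×10^6 Pa.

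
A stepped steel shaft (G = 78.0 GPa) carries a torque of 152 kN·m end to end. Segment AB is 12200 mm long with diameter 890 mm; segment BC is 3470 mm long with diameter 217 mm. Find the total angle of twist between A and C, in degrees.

1.80°

J_AB = π(0.890)⁴/32 = 0.0616 m⁴; J_BC = π(0.217)⁴/32 = 2.18×10^-4 m⁴.
θ = (T/G)·Σ L_i/J_i = (152000/78.0×10⁹)·(12.2/0.0616 + 3.47/2.18×10^-4) = 0.03145 rad.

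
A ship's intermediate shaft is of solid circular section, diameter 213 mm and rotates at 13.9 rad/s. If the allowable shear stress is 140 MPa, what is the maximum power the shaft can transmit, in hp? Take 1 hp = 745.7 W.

J = πd⁴/32 = π(0.213)⁴/32 = 2.021×10^-4 m⁴.
T_max = τ_allow·J/r = 1.40×10^8 × 2.021×10^-4 / 0.106 = 265600 N·m.
ω = 13.9 rad/s, so P_max = T_max·ω = 3.692×10^6 W.

4950 hp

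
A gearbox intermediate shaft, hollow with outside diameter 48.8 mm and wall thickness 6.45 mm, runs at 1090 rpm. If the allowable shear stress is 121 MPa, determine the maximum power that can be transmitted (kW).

223 kW

J = π(d_o⁴ − d_i⁴)/32 = π(0.0488⁴ − 0.0359⁴)/32 = 3.937×10^-7 m⁴.
T_max = τ_allow·J/r = 1.21×10^8 × 3.937×10^-7 / 0.0244 = 1952 N·m.
ω = 2π·1090/60 = 114.1 rad/s, so P_max = T_max·ω = 2.229×10^5 W.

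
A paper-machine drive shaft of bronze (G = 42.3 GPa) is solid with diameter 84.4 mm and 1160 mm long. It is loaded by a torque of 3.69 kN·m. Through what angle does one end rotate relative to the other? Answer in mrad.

20.3 mrad

J = πd⁴/32 = π(0.0844)⁴/32 = 4.982×10^-6 m⁴.
θ = T·L/(G·J) = 3690 × 1.16 / (42.3×10⁹ × 4.982×10^-6) = 0.02031 rad.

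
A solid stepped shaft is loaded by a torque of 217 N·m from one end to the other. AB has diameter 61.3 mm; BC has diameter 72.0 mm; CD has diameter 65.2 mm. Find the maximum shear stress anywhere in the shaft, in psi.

Under the same torque, τ_max = 16T/(πd³) is largest where d is smallest — segment AB (d = 61.3 mm).
τ_max = 16·217.0/(π·(0.0613)³) = 4.798×10^6 Pa.

696 psi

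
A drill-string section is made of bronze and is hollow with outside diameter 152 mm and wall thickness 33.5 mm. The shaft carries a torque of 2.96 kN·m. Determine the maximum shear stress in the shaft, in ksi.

J = π(d_o⁴ − d_i⁴)/32 = π(0.152⁴ − 0.0850⁴)/32 = 4.728×10^-5 m⁴.
τ_max = T·r/J = 2960 × 0.0760 / 4.728×10^-5 = 4.758×10^6 Pa.

0.690 ksi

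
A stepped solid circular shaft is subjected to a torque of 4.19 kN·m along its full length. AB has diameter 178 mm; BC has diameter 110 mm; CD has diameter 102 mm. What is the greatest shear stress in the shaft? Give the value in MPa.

Under the same torque, τ_max = 16T/(πd³) is largest where d is smallest — segment CD (d = 102 mm).
τ_max = 16·4190/(π·(0.102)³) = 2.011×10^7 Pa.

20.1 MPa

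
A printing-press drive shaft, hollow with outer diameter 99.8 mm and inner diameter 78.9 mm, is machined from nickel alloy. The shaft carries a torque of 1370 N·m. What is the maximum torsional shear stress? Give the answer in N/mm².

J = π(d_o⁴ − d_i⁴)/32 = π(0.0998⁴ − 0.0789⁴)/32 = 5.935×10^-6 m⁴.
τ_max = T·r/J = 1370 × 0.0499 / 5.935×10^-6 = 1.152×10^7 Pa.

11.5 N/mm²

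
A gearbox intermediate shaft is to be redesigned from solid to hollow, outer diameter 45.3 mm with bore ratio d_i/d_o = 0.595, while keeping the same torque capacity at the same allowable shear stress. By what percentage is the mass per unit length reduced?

29.4 %

Equal τ_max and T ⇒ the solid shaft needs d_s³ = d_o³(1−k⁴), so d_s = 45.3·(1−0.595⁴)^(1/3) = 43.32 mm.
Area ratio A_h/A_s = d_o²(1−k²)/d_s² = (1−k²)/(1−k⁴)^(2/3) = 0.7063.
Mass saving = 1 − 0.7063 = 29.4 %.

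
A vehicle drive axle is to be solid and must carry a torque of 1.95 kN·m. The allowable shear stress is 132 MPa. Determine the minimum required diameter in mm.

For a solid shaft τ_max = 16T/(πd³), so d = (16T/(π τ_allow))^(1/3) = (16·1950/(π·1.32×10^8))^(1/3) = 0.04222 m.

42.2 mm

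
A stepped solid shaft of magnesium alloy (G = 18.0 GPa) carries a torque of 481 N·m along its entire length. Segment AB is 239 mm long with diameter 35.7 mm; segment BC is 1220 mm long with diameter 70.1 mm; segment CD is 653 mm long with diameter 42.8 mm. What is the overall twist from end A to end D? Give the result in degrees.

J_AB = π(0.0357)⁴/32 = 1.59×10^-7 m⁴; J_BC = π(0.0701)⁴/32 = 2.37×10^-6 m⁴; J_CD = π(0.0428)⁴/32 = 3.29×10^-7 m⁴.
θ = (T/G)·Σ L_i/J_i = (481.0/18.0×10⁹)·(0.239/1.59×10^-7 + 1.22/2.37×10^-6 + 0.653/3.29×10^-7) = 0.1068 rad.

6.12°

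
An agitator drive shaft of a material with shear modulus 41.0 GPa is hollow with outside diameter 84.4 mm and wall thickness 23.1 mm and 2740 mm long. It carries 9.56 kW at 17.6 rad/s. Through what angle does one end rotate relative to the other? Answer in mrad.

7.61 mrad

ω = 17.6 rad/s, so T = P/ω = 9.56×10³ / 17.60 = 543.2 N·m.
J = π(d_o⁴ − d_i⁴)/32 = π(0.0844⁴ − 0.0382⁴)/32 = 4.773×10^-6 m⁴.
θ = T·L/(G·J) = 543.2 × 2.74 / (41.0×10⁹ × 4.773×10^-6) = 7.606×10^-3 rad.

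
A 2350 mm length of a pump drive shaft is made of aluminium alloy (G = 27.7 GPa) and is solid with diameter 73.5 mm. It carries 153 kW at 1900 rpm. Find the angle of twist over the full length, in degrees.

ω = 2π·1900/60 = 199.0 rad/s, so T = P/ω = 153×10³ / 199.0 = 769.0 N·m.
J = πd⁴/32 = π(0.0735)⁴/32 = 2.865×10^-6 m⁴.
θ = T·L/(G·J) = 769.0 × 2.35 / (27.7×10⁹ × 2.865×10^-6) = 0.02277 rad.

1.30°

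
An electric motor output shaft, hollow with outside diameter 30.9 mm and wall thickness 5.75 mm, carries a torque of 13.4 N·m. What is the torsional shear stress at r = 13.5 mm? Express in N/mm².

2.39 N/mm²

J = π(d_o⁴ − d_i⁴)/32 = π(0.0309⁴ − 0.0194⁴)/32 = 7.560×10^-8 m⁴.
Shear stress varies linearly with radius: τ = T·r/J = 13.40 × 0.0135 / 7.560×10^-8 = 2.393×10^6 Pa.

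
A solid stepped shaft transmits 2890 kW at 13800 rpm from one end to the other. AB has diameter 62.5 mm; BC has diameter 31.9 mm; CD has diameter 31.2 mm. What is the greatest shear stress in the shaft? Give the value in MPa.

335 MPa

ω = 2π·13800/60 = 1445 rad/s, so T = P/ω = 2890×10³ / 1445 = 2000 N·m.
Under the same torque, τ_max = 16T/(πd³) is largest where d is smallest — segment CD (d = 31.2 mm).
τ_max = 16·2000/(π·(0.0312)³) = 3.353×10^8 Pa.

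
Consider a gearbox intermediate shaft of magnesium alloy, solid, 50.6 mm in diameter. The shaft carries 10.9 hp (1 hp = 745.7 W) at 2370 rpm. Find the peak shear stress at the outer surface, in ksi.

ω = 2π·2370/60 = 248.2 rad/s, so T = P/ω = 10.9×745.7 / 248.2 = 32.75 N·m.
J = πd⁴/32 = π(0.0506)⁴/32 = 6.436×10^-7 m⁴.
τ_max = T·r/J = 32.75 × 0.0253 / 6.436×10^-7 = 1.287×10^6 Pa.

0.187 ksi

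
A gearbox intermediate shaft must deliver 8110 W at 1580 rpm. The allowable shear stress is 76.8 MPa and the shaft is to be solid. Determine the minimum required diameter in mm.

14.8 mm

ω = 2π·1580/60 = 165.5 rad/s, so T = P/ω = 8110 / 165.5 = 49.02 N·m.
For a solid shaft τ_max = 16T/(πd³), so d = (16T/(π τ_allow))^(1/3) = (16·49.02/(π·7.68×10^7))^(1/3) = 0.01481 m.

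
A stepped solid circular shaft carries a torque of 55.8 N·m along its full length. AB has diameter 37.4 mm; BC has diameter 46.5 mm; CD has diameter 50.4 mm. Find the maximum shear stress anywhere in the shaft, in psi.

Under the same torque, τ_max = 16T/(πd³) is largest where d is smallest — segment AB (d = 37.4 mm).
τ_max = 16·55.80/(π·(0.0374)³) = 5.432×10^6 Pa.

788 psi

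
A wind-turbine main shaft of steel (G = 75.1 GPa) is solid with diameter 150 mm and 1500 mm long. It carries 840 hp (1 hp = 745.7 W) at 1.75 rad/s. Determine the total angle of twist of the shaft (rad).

ω = 1.75 rad/s, so T = P/ω = 840×745.7 / 1.750 = 357900 N·m.
J = πd⁴/32 = π(0.150)⁴/32 = 4.970×10^-5 m⁴.
θ = T·L/(G·J) = 357900 × 1.50 / (75.1×10⁹ × 4.970×10^-5) = 0.1438 rad.

0.144 rad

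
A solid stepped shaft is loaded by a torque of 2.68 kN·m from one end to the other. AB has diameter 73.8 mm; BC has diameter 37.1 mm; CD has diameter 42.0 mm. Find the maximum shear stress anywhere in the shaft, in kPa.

267000 kPa

Under the same torque, τ_max = 16T/(πd³) is largest where d is smallest — segment BC (d = 37.1 mm).
τ_max = 16·2680/(π·(0.0371)³) = 2.673×10^8 Pa.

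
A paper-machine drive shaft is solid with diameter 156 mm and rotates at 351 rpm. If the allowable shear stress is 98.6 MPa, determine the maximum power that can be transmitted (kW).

2700 kW

J = πd⁴/32 = π(0.156)⁴/32 = 5.814×10^-5 m⁴.
T_max = τ_allow·J/r = 9.86×10^7 × 5.814×10^-5 / 0.0780 = 73500 N·m.
ω = 2π·351/60 = 36.76 rad/s, so P_max = T_max·ω = 2.702×10^6 W.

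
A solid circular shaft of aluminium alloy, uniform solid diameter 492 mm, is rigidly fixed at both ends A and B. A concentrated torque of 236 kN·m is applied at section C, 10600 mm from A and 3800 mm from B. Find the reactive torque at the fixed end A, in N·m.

With uniform GJ and both ends fixed, compatibility θ_AC = θ_CB gives T_A·a = T_B·b, together with T_A + T_B = T₀.
T_A = T₀·b/(a+b) = 236000·3800/14400 = 62280 N·m; T_B = 173700 N·m.

62300 N·m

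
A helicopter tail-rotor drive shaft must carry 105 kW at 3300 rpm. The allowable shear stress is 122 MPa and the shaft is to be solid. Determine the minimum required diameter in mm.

ω = 2π·3300/60 = 345.6 rad/s, so T = P/ω = 105×10³ / 345.6 = 303.8 N·m.
For a solid shaft τ_max = 16T/(πd³), so d = (16T/(π τ_allow))^(1/3) = (16·303.8/(π·1.22×10^8))^(1/3) = 0.02332 m.

23.3 mm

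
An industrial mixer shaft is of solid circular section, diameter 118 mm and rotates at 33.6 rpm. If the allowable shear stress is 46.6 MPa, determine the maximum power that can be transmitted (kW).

52.9 kW

J = πd⁴/32 = π(0.118)⁴/32 = 1.903×10^-5 m⁴.
T_max = τ_allow·J/r = 4.66×10^7 × 1.903×10^-5 / 0.0590 = 15030 N·m.
ω = 2π·33.6/60 = 3.519 rad/s, so P_max = T_max·ω = 5.290×10^4 W.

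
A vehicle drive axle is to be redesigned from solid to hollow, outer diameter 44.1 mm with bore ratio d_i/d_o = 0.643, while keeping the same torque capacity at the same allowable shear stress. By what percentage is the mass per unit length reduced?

Equal τ_max and T ⇒ the solid shaft needs d_s³ = d_o³(1−k⁴), so d_s = 44.1·(1−0.643⁴)^(1/3) = 41.43 mm.
Area ratio A_h/A_s = d_o²(1−k²)/d_s² = (1−k²)/(1−k⁴)^(2/3) = 0.6646.
Mass saving = 1 − 0.6646 = 33.5 %.

33.5 %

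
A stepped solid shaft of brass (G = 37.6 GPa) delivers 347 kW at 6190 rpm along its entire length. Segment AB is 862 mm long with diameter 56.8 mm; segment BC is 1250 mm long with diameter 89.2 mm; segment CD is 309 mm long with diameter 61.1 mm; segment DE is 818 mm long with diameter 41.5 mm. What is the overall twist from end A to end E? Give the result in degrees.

ω = 2π·6190/60 = 648.2 rad/s, so T = P/ω = 347×10³ / 648.2 = 535.3 N·m.
J_AB = π(0.0568)⁴/32 = 1.02×10^-6 m⁴; J_BC = π(0.0892)⁴/32 = 6.22×10^-6 m⁴; J_CD = π(0.0611)⁴/32 = 1.37×10^-6 m⁴; J_DE = π(0.0415)⁴/32 = 2.91×10^-7 m⁴.
θ = (T/G)·Σ L_i/J_i = (535.3/37.6×10⁹)·(0.862/1.02×10^-6 + 1.25/6.22×10^-6 + 0.309/1.37×10^-6 + 0.818/2.91×10^-7) = 0.05808 rad.

3.33°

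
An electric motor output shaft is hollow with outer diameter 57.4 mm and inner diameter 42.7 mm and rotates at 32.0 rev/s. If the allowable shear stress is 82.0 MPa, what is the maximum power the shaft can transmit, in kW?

425 kW

J = π(d_o⁴ − d_i⁴)/32 = π(0.0574⁴ − 0.0427⁴)/32 = 7.394×10^-7 m⁴.
T_max = τ_allow·J/r = 8.20×10^7 × 7.394×10^-7 / 0.0287 = 2112 N·m.
ω = 2π·32.0 = 201.1 rad/s, so P_max = T_max·ω = 4.247×10^5 W.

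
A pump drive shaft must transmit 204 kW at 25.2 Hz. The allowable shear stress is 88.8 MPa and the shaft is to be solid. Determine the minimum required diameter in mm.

42.0 mm

ω = 2π·25.2 = 158.3 rad/s, so T = P/ω = 204×10³ / 158.3 = 1288 N·m.
For a solid shaft τ_max = 16T/(πd³), so d = (16T/(π τ_allow))^(1/3) = (16·1288/(π·8.88×10^7))^(1/3) = 0.04196 m.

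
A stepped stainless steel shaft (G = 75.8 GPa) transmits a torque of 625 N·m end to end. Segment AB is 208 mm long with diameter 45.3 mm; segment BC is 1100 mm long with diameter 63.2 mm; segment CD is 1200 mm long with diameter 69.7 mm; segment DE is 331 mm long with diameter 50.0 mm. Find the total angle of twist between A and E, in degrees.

1.07°

J_AB = π(0.0453)⁴/32 = 4.13×10^-7 m⁴; J_BC = π(0.0632)⁴/32 = 1.57×10^-6 m⁴; J_CD = π(0.0697)⁴/32 = 2.32×10^-6 m⁴; J_DE = π(0.0500)⁴/32 = 6.14×10^-7 m⁴.
θ = (T/G)·Σ L_i/J_i = (625.0/75.8×10⁹)·(0.208/4.13×10^-7 + 1.10/1.57×10^-6 + 1.20/2.32×10^-6 + 0.331/6.14×10^-7) = 0.01866 rad.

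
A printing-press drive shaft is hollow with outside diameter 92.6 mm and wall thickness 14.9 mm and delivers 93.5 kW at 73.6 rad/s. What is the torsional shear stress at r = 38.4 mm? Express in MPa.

ω = 73.6 rad/s, so T = P/ω = 93.5×10³ / 73.60 = 1270 N·m.
J = π(d_o⁴ − d_i⁴)/32 = π(0.0926⁴ − 0.0628⁴)/32 = 5.691×10^-6 m⁴.
Shear stress varies linearly with radius: τ = T·r/J = 1270 × 0.0384 / 5.691×10^-6 = 8.571×10^6 Pa.

8.57 MPa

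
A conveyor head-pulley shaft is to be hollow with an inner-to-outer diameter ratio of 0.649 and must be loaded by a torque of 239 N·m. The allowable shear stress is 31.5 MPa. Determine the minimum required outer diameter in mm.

For a hollow shaft with d_i/d_o = 0.649: τ_max = 16T/(π d_o³ (1−k⁴)), so d_o = [16T/(π τ_allow (1−k⁴))]^(1/3) = [16·239.0/(π·3.15×10^7·0.8226)]^(1/3) = 0.03608 m.

36.1 mm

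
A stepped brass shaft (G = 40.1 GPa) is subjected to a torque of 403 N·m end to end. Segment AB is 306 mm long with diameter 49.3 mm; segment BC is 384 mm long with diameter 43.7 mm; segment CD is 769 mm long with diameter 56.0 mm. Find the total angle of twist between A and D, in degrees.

J_AB = π(0.0493)⁴/32 = 5.80×10^-7 m⁴; J_BC = π(0.0437)⁴/32 = 3.58×10^-7 m⁴; J_CD = π(0.0560)⁴/32 = 9.65×10^-7 m⁴.
θ = (T/G)·Σ L_i/J_i = (403.0/40.1×10⁹)·(0.306/5.80×10^-7 + 0.384/3.58×10^-7 + 0.769/9.65×10^-7) = 0.02409 rad.

1.38°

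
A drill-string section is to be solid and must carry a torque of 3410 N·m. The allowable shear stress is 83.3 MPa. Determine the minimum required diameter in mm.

59.3 mm

For a solid shaft τ_max = 16T/(πd³), so d = (16T/(π τ_allow))^(1/3) = (16·3410/(π·8.33×10^7))^(1/3) = 0.05930 m.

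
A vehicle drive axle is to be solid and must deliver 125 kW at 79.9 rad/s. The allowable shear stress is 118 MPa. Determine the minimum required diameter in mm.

40.7 mm

ω = 79.9 rad/s, so T = P/ω = 125×10³ / 79.90 = 1564 N·m.
For a solid shaft τ_max = 16T/(πd³), so d = (16T/(π τ_allow))^(1/3) = (16·1564/(π·1.18×10^8))^(1/3) = 0.04072 m.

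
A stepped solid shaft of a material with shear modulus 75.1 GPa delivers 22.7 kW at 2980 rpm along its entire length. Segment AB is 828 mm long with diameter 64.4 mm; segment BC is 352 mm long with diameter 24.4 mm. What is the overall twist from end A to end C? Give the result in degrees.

ω = 2π·2980/60 = 312.1 rad/s, so T = P/ω = 22.7×10³ / 312.1 = 72.74 N·m.
J_AB = π(0.0644)⁴/32 = 1.69×10^-6 m⁴; J_BC = π(0.0244)⁴/32 = 3.48×10^-8 m⁴.
θ = (T/G)·Σ L_i/J_i = (72.74/75.1×10⁹)·(0.828/1.69×10^-6 + 0.352/3.48×10^-8) = 0.01027 rad.

0.589°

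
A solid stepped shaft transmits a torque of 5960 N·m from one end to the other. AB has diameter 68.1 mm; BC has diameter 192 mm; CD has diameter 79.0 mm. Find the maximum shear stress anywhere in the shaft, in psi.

Under the same torque, τ_max = 16T/(πd³) is largest where d is smallest — segment AB (d = 68.1 mm).
τ_max = 16·5960/(π·(0.0681)³) = 9.611×10^7 Pa.

13900 psi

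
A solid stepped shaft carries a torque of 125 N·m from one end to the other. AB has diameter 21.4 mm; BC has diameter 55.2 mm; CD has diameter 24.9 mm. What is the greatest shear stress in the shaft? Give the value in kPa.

65000 kPa

Under the same torque, τ_max = 16T/(πd³) is largest where d is smallest — segment AB (d = 21.4 mm).
τ_max = 16·125.0/(π·(0.0214)³) = 6.496×10^7 Pa.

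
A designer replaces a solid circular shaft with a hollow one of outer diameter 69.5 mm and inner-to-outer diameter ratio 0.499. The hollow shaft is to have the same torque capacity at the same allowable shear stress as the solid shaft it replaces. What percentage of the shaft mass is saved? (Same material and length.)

Equal τ_max and T ⇒ the solid shaft needs d_s³ = d_o³(1−k⁴), so d_s = 69.5·(1−0.499⁴)^(1/3) = 68.03 mm.
Area ratio A_h/A_s = d_o²(1−k²)/d_s² = (1−k²)/(1−k⁴)^(2/3) = 0.7837.
Mass saving = 1 − 0.7837 = 21.6 %.

21.6 %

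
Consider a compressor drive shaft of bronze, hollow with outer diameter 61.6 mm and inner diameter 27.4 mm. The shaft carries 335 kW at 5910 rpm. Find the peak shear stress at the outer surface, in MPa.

12.3 MPa

ω = 2π·5910/60 = 618.9 rad/s, so T = P/ω = 335×10³ / 618.9 = 541.3 N·m.
J = π(d_o⁴ − d_i⁴)/32 = π(0.0616⁴ − 0.0274⁴)/32 = 1.358×10^-6 m⁴.
τ_max = T·r/J = 541.3 × 0.0308 / 1.358×10^-6 = 1.227×10^7 Pa.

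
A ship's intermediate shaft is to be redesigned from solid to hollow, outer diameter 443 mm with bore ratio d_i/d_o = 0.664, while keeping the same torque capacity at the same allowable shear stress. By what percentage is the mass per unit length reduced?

Equal τ_max and T ⇒ the solid shaft needs d_s³ = d_o³(1−k⁴), so d_s = 443·(1−0.664⁴)^(1/3) = 412.2 mm.
Area ratio A_h/A_s = d_o²(1−k²)/d_s² = (1−k²)/(1−k⁴)^(2/3) = 0.6458.
Mass saving = 1 − 0.6458 = 35.4 %.

35.4 %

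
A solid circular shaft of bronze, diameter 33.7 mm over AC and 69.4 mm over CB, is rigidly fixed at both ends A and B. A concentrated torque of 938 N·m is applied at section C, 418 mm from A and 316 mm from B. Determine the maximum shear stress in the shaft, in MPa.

13.7 MPa

Compatibility: T_A·a/J_AC = T_B·b/J_CB with T_A + T_B = T₀.
J_AC = 1.27×10^-7 m⁴, J_CB = 2.28×10^-6 m⁴, so T_A = T₀·(J_AC/a)/((J_AC/a)+(J_CB/b)) = 37.84 N·m, T_B = 900.2 N·m.
τ in each portion: τ_AC = 5.03×10^6 Pa, τ_CB = 1.37×10^7 Pa; maximum is in CB.
τ_max = T_CB·r/J = 900.2·0.0347/2.28×10^-6 = 1.372×10^7 Pa.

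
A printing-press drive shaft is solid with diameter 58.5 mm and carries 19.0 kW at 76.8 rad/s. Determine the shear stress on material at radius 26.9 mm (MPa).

5.79 MPa

ω = 76.8 rad/s, so T = P/ω = 19.0×10³ / 76.80 = 247.4 N·m.
J = πd⁴/32 = π(0.0585)⁴/32 = 1.150×10^-6 m⁴.
Shear stress varies linearly with radius: τ = T·r/J = 247.4 × 0.0269 / 1.150×10^-6 = 5.788×10^6 Pa.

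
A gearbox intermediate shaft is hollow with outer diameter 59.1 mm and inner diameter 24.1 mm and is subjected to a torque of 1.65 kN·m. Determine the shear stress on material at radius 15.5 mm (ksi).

J = π(d_o⁴ − d_i⁴)/32 = π(0.0591⁴ − 0.0241⁴)/32 = 1.165×10^-6 m⁴.
Shear stress varies linearly with radius: τ = T·r/J = 1650 × 0.0155 / 1.165×10^-6 = 2.196×10^7 Pa.

3.19 ksi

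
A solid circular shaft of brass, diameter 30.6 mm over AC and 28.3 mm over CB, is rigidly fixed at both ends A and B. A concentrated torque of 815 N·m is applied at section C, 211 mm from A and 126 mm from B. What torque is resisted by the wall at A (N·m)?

Compatibility: T_A·a/J_AC = T_B·b/J_CB with T_A + T_B = T₀.
J_AC = 8.61×10^-8 m⁴, J_CB = 6.30×10^-8 m⁴, so T_A = T₀·(J_AC/a)/((J_AC/a)+(J_CB/b)) = 366.3 N·m, T_B = 448.7 N·m.

366 N·m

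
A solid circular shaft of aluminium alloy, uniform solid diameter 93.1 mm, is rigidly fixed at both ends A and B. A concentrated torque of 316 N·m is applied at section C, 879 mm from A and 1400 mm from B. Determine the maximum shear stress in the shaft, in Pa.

With uniform GJ and both ends fixed, compatibility θ_AC = θ_CB gives T_A·a = T_B·b, together with T_A + T_B = T₀.
T_A = T₀·b/(a+b) = 316.0·1400/2279 = 194.1 N·m; T_B = 121.9 N·m.
τ in each portion: τ_AC = 1.23×10^6 Pa, τ_CB = 7.69×10^5 Pa; maximum is in AC.
τ_max = T_AC·r/J = 194.1·0.0465/7.38×10^-6 = 1.225×10^6 Pa.

1.23e6 Pa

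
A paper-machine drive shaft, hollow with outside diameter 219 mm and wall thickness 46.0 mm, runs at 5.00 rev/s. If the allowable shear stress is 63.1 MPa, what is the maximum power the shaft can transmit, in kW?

J = π(d_o⁴ − d_i⁴)/32 = π(0.219⁴ − 0.127⁴)/32 = 2.003×10^-4 m⁴.
T_max = τ_allow·J/r = 6.31×10^7 × 2.003×10^-4 / 0.110 = 115400 N·m.
ω = 2π·5.00 = 31.42 rad/s, so P_max = T_max·ω = 3.626×10^6 W.

3630 kW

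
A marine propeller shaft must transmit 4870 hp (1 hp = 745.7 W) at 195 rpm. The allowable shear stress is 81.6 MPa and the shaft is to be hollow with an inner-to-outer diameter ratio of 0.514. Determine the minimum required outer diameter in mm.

ω = 2π·195/60 = 20.42 rad/s, so T = P/ω = 4870×745.7 / 20.42 = 177800 N·m.
For a hollow shaft with d_i/d_o = 0.514: τ_max = 16T/(π d_o³ (1−k⁴)), so d_o = [16T/(π τ_allow (1−k⁴))]^(1/3) = [16·177800/(π·8.16×10^7·0.9302)]^(1/3) = 0.2285 m.

229 mm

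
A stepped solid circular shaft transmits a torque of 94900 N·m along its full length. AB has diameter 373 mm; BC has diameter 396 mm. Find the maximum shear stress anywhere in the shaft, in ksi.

1.35 ksi

Under the same torque, τ_max = 16T/(πd³) is largest where d is smallest — segment AB (d = 373 mm).
τ_max = 16·94900/(π·(0.373)³) = 9.313×10^6 Pa.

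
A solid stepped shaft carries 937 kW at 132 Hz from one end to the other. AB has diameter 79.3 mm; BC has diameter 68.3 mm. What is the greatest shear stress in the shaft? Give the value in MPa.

18.1 MPa

ω = 2π·132 = 829.4 rad/s, so T = P/ω = 937×10³ / 829.4 = 1130 N·m.
Under the same torque, τ_max = 16T/(πd³) is largest where d is smallest — segment BC (d = 68.3 mm).
τ_max = 16·1130/(π·(0.0683)³) = 1.806×10^7 Pa.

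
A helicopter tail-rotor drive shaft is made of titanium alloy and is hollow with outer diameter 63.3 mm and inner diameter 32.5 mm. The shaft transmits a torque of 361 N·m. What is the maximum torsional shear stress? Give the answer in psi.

1130 psi

J = π(d_o⁴ − d_i⁴)/32 = π(0.0633⁴ − 0.0325⁴)/32 = 1.467×10^-6 m⁴.
τ_max = T·r/J = 361.0 × 0.0316 / 1.467×10^-6 = 7.790×10^6 Pa.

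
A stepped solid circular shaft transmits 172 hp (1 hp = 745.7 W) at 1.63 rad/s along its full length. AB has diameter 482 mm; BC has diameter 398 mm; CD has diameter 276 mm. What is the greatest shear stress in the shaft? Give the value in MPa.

19.1 MPa

ω = 1.63 rad/s, so T = P/ω = 172×745.7 / 1.630 = 78690 N·m.
Under the same torque, τ_max = 16T/(πd³) is largest where d is smallest — segment CD (d = 276 mm).
τ_max = 16·78690/(π·(0.276)³) = 1.906×10^7 Pa.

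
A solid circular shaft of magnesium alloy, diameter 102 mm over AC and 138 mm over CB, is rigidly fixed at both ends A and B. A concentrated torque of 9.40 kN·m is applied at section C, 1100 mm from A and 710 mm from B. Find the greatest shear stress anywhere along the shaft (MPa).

15.3 MPa

Compatibility: T_A·a/J_AC = T_B·b/J_CB with T_A + T_B = T₀.
J_AC = 1.06×10^-5 m⁴, J_CB = 3.56×10^-5 m⁴, so T_A = T₀·(J_AC/a)/((J_AC/a)+(J_CB/b)) = 1518 N·m, T_B = 7882 N·m.
τ in each portion: τ_AC = 7.29×10^6 Pa, τ_CB = 1.53×10^7 Pa; maximum is in CB.
τ_max = T_CB·r/J = 7882·0.0690/3.56×10^-5 = 1.527×10^7 Pa.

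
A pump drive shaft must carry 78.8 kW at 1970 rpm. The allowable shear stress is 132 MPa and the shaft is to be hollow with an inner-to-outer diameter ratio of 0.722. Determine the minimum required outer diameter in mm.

27.3 mm

ω = 2π·1970/60 = 206.3 rad/s, so T = P/ω = 78.8×10³ / 206.3 = 382.0 N·m.
For a hollow shaft with d_i/d_o = 0.722: τ_max = 16T/(π d_o³ (1−k⁴)), so d_o = [16T/(π τ_allow (1−k⁴))]^(1/3) = [16·382.0/(π·1.32×10^8·0.7283)]^(1/3) = 0.02725 m.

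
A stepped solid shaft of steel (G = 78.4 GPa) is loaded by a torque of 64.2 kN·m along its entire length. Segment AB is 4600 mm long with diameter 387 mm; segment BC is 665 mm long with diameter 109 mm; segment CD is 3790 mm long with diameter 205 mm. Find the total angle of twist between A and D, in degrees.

3.38°

J_AB = π(0.387)⁴/32 = 2.20×10^-3 m⁴; J_BC = π(0.109)⁴/32 = 1.39×10^-5 m⁴; J_CD = π(0.205)⁴/32 = 1.73×10^-4 m⁴.
θ = (T/G)·Σ L_i/J_i = (64200/78.4×10⁹)·(4.60/2.20×10^-3 + 0.665/1.39×10^-5 + 3.79/1.73×10^-4) = 0.05890 rad.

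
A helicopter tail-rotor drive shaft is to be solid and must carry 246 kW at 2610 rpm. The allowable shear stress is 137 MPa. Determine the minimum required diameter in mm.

32.2 mm

ω = 2π·2610/60 = 273.3 rad/s, so T = P/ω = 246×10³ / 273.3 = 900.0 N·m.
For a solid shaft τ_max = 16T/(πd³), so d = (16T/(π τ_allow))^(1/3) = (16·900.0/(π·1.37×10^8))^(1/3) = 0.03222 m.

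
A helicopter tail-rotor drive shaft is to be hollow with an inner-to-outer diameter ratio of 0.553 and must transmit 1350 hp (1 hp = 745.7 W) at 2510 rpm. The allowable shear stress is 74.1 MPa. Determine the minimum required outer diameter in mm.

66.2 mm

ω = 2π·2510/60 = 262.8 rad/s, so T = P/ω = 1350×745.7 / 262.8 = 3830 N·m.
For a hollow shaft with d_i/d_o = 0.553: τ_max = 16T/(π d_o³ (1−k⁴)), so d_o = [16T/(π τ_allow (1−k⁴))]^(1/3) = [16·3830/(π·7.41×10^7·0.9065)]^(1/3) = 0.06622 m.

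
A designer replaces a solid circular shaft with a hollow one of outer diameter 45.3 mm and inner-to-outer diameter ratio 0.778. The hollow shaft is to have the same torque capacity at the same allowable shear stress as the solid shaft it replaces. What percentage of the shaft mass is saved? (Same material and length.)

Equal τ_max and T ⇒ the solid shaft needs d_s³ = d_o³(1−k⁴), so d_s = 45.3·(1−0.778⁴)^(1/3) = 38.91 mm.
Area ratio A_h/A_s = d_o²(1−k²)/d_s² = (1−k²)/(1−k⁴)^(2/3) = 0.5350.
Mass saving = 1 − 0.5350 = 46.5 %.

46.5 %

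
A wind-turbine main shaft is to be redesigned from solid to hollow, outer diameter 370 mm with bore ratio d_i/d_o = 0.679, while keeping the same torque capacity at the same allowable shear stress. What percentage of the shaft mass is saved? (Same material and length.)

36.8 %

Equal τ_max and T ⇒ the solid shaft needs d_s³ = d_o³(1−k⁴), so d_s = 370·(1−0.679⁴)^(1/3) = 341.7 mm.
Area ratio A_h/A_s = d_o²(1−k²)/d_s² = (1−k²)/(1−k⁴)^(2/3) = 0.6320.
Mass saving = 1 − 0.6320 = 36.8 %.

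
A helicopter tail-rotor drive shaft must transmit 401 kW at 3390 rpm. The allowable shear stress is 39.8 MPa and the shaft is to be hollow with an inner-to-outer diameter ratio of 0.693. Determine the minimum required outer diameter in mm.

ω = 2π·3390/60 = 355.0 rad/s, so T = P/ω = 401×10³ / 355.0 = 1130 N·m.
For a hollow shaft with d_i/d_o = 0.693: τ_max = 16T/(π d_o³ (1−k⁴)), so d_o = [16T/(π τ_allow (1−k⁴))]^(1/3) = [16·1130/(π·3.98×10^7·0.7694)]^(1/3) = 0.05727 m.

57.3 mm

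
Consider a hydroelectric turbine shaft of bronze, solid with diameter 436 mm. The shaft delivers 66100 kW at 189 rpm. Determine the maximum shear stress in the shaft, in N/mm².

205 N/mm²

ω = 2π·189/60 = 19.79 rad/s, so T = P/ω = 66100×10³ / 19.79 = 3.340e6 N·m.
J = πd⁴/32 = π(0.436)⁴/32 = 3.548×10^-3 m⁴.
τ_max = T·r/J = 3.340e6 × 0.218 / 3.548×10^-3 = 2.052×10^8 Pa.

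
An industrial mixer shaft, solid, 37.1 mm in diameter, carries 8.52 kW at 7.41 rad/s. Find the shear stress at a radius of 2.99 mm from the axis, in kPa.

18500 kPa

ω = 7.41 rad/s, so T = P/ω = 8.52×10³ / 7.410 = 1150 N·m.
J = πd⁴/32 = π(0.0371)⁴/32 = 1.860×10^-7 m⁴.
Shear stress varies linearly with radius: τ = T·r/J = 1150 × 0.00299 / 1.860×10^-7 = 1.848×10^7 Pa.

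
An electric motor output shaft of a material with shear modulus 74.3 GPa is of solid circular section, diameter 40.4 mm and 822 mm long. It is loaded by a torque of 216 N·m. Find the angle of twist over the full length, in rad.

J = πd⁴/32 = π(0.0404)⁴/32 = 2.615×10^-7 m⁴.
θ = T·L/(G·J) = 216.0 × 0.822 / (74.3×10⁹ × 2.615×10^-7) = 9.137×10^-3 rad.

0.00914 rad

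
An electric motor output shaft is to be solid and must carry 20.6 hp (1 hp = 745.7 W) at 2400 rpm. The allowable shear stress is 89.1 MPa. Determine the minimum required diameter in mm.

15.2 mm

ω = 2π·2400/60 = 251.3 rad/s, so T = P/ω = 20.6×745.7 / 251.3 = 61.12 N·m.
For a solid shaft τ_max = 16T/(πd³), so d = (16T/(π τ_allow))^(1/3) = (16·61.12/(π·8.91×10^7))^(1/3) = 0.01517 m.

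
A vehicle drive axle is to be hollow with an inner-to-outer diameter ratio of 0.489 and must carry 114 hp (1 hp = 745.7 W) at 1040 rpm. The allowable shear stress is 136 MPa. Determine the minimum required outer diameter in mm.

ω = 2π·1040/60 = 108.9 rad/s, so T = P/ω = 114×745.7 / 108.9 = 780.6 N·m.
For a hollow shaft with d_i/d_o = 0.489: τ_max = 16T/(π d_o³ (1−k⁴)), so d_o = [16T/(π τ_allow (1−k⁴))]^(1/3) = [16·780.6/(π·1.36×10^8·0.9428)]^(1/3) = 0.03141 m.

31.4 mm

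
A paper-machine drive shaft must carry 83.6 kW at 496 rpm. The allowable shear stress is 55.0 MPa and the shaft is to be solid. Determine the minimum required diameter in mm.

ω = 2π·496/60 = 51.94 rad/s, so T = P/ω = 83.6×10³ / 51.94 = 1610 N·m.
For a solid shaft τ_max = 16T/(πd³), so d = (16T/(π τ_allow))^(1/3) = (16·1610/(π·5.50×10^7))^(1/3) = 0.05302 m.

53.0 mm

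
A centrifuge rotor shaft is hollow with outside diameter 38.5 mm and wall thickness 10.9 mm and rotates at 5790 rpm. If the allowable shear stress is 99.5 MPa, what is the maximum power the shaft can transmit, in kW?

652 kW

J = π(d_o⁴ − d_i⁴)/32 = π(0.0385⁴ − 0.0167⁴)/32 = 2.081×10^-7 m⁴.
T_max = τ_allow·J/r = 9.95×10^7 × 2.081×10^-7 / 0.0192 = 1075 N·m.
ω = 2π·5790/60 = 606.3 rad/s, so P_max = T_max·ω = 6.521×10^5 W.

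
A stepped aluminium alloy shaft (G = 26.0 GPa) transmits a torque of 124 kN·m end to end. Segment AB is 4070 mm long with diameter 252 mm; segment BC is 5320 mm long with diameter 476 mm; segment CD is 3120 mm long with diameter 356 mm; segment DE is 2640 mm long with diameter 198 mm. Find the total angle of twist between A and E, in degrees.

J_AB = π(0.252)⁴/32 = 3.96×10^-4 m⁴; J_BC = π(0.476)⁴/32 = 5.04×10^-3 m⁴; J_CD = π(0.356)⁴/32 = 1.58×10^-3 m⁴; J_DE = π(0.198)⁴/32 = 1.51×10^-4 m⁴.
θ = (T/G)·Σ L_i/J_i = (124000/26.0×10⁹)·(4.07/3.96×10^-4 + 5.32/5.04×10^-3 + 3.12/1.58×10^-3 + 2.64/1.51×10^-4) = 0.1469 rad.

8.42°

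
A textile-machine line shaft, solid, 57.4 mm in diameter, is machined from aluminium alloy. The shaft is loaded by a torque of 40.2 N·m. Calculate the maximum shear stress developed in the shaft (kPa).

1080 kPa

J = πd⁴/32 = π(0.0574)⁴/32 = 1.066×10^-6 m⁴.
τ_max = T·r/J = 40.20 × 0.0287 / 1.066×10^-6 = 1.083×10^6 Pa.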